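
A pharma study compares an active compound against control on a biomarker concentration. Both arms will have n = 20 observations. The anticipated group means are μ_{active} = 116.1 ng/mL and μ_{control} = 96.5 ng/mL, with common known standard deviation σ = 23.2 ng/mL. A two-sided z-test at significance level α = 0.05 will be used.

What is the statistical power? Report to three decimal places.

Power ≈ 0.762

Standardized effect: d = |μ_{active} − μ_{control}| / σ = |116.1 − 96.5| / 23.2 = 0.8448
Noncentrality parameter: δ = d·√(n/2) = 0.8448 × √(20/2) = 2.6716
Critical value for a two-sided test at α = 0.05: z_{α/2} = 1.960.
Power = Φ(δ − 1.960) + Φ(−δ − 1.960) = Φ(0.712) + Φ(-4.632) = 0.7616 + 0.0000 = 0.7617.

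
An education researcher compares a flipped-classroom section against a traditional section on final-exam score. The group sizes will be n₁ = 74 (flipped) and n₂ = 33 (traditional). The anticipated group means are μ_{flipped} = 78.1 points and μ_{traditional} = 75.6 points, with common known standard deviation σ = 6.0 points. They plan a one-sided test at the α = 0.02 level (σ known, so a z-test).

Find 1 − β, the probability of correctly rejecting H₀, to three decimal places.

Power ≈ 0.475

Standardized effect: d = |μ_{flipped} − μ_{traditional}| / σ = |78.1 − 75.6| / 6.0 = 0.4167
Noncentrality parameter: δ = d / √(1/n₁ + 1/n₂) = 0.4167 / √(1/74 + 1/33) = 1.9905
Critical value for a one-sided test at α = 0.02: z_α = 2.054.
Power = Φ(δ − 2.054) = Φ(-0.063) = 0.4748.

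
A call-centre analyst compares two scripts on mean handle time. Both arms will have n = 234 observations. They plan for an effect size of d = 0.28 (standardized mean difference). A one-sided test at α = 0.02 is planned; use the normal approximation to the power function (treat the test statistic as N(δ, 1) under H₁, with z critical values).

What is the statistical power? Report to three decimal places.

Power ≈ 0.835

Noncentrality parameter: δ = d·√(n/2) = 0.28 × √(234/2) = 3.0287
Critical value for a one-sided test at α = 0.02: z_α = 2.054.
Power = Φ(δ − 2.054) = Φ(0.975) = 0.8352.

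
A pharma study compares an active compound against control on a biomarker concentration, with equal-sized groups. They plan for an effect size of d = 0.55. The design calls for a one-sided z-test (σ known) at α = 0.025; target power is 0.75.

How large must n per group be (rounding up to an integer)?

n = 46 per group

For power 0.75 need Φ(δ − z_{0.025}) = 0.75, so δ = z_{0.025} + z_{0.25} = 1.960 + 0.674 = 2.634.
δ = d·√(n/2) ⇒ n = 2(δ/d)² = 2 × (2.634 / 0.55)² = 45.89.
Round up to the next whole unit.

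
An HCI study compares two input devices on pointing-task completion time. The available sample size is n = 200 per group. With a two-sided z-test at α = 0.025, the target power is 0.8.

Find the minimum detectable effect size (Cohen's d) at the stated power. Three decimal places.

d ≈ 0.308

Required noncentrality: δ = z_{0.0125} + z_{0.20} = 2.241 + 0.842 = 3.083.
(The second rejection-region term Φ(−δ − z_{α/2}) is negligible and dropped.)
δ = d·√(n/2) ⇒ d = δ/√(n/2) = 3.083/√(200/2) = 0.3083.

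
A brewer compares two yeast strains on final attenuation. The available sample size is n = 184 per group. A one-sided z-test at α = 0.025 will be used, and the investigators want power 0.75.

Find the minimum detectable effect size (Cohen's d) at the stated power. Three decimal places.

d ≈ 0.275

Need Φ(δ − 1.960) = 0.75, so δ = 1.960 + 0.674 = 2.634.
δ = d·√(n/2) ⇒ d = δ/√(n/2) = 2.634/√(184/2) = 0.2747.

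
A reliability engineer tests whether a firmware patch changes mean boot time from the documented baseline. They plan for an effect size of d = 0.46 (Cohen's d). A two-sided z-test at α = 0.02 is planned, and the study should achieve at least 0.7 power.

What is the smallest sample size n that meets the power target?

Set Φ(δ − 2.326) = 0.7; then δ − 2.326 = Φ⁻¹(0.7) = 0.524, giving δ = 2.851.
(For δ > 0 the lower-tail rejection region contributes negligibly to power, so the one-term inversion is standard.)
δ = d·√n ⇒ n = (δ/d)² = (2.851 / 0.46)² = 38.41.
Rounding up, n = 39.

n = 39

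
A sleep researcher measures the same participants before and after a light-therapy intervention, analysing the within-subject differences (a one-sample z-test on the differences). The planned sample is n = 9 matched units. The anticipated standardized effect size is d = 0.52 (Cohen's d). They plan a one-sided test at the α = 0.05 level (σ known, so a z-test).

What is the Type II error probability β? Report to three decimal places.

Noncentrality parameter: δ = d·√n = 0.52 × √9 = 1.5600
Critical value for a one-sided test at α = 0.05: z_α = 1.645.
Power = P(Z > 1.645 − δ) = Φ(-0.085) = 0.4662.
Type II error: β = 1 − power = 1 − 0.4662 = 0.5338.

β ≈ 0.534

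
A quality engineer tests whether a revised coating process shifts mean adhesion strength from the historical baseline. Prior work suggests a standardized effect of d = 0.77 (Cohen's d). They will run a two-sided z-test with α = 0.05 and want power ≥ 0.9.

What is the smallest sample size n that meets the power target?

For power 0.9 need Φ(δ − z_{0.025}) = 0.9, so δ = z_{0.025} + z_{0.10} = 1.960 + 1.282 = 3.242.
(For δ > 0 the lower-tail rejection region contributes negligibly to power, so the one-term inversion is standard.)
δ = d·√n ⇒ n = (δ/d)² = (3.242 / 0.77)² = 17.72.
Rounding up, n = 18.

n = 18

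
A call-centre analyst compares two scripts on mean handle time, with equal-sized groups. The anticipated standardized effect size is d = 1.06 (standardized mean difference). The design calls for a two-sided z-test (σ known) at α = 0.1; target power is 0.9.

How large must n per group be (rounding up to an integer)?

n = 16 per group

Set Φ(δ − 1.645) = 0.9; then δ − 1.645 = Φ⁻¹(0.9) = 1.282, giving δ = 2.926.
(The Φ(−δ − z_{α/2}) term is vanishingly small for δ > 0 and is dropped in the standard sample-size formula.)
δ = d·√(n/2) ⇒ n = 2(δ/d)² = 2 × (2.926 / 1.06)² = 15.24.
Rounding up, n = 16 per group.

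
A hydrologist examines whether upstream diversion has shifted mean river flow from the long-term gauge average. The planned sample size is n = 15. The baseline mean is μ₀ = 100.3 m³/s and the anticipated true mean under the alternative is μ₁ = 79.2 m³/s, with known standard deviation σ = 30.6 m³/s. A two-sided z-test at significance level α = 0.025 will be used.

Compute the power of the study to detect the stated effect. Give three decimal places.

Standardized effect: d = |μ₁ − μ₀| / σ = |79.2 − 100.3| / 30.6 = 0.6895
Noncentrality parameter: δ = d·√n = 0.6895 × √15 = 2.6706
Two-sided α = 0.025 → critical value z_{0.0125} = 2.241.
Power = Φ(δ − 2.241) + Φ(−δ − 2.241) = Φ(0.429) + Φ(-4.912) = 0.6661 + 0.0000 = 0.6661.

Power ≈ 0.666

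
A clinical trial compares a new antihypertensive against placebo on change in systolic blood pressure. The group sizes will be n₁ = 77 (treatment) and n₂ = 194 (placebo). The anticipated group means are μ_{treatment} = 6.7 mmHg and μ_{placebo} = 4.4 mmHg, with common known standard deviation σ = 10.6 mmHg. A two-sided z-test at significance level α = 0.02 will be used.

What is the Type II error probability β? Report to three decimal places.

Standardized effect: d = |μ_{treatment} − μ_{placebo}| / σ = |6.7 − 4.4| / 10.6 = 0.2170
Noncentrality parameter: δ = d / √(1/n₁ + 1/n₂) = 0.2170 / √(1/77 + 1/194) = 1.6110
Critical value for a two-sided test at α = 0.02: z_{α/2} = 2.326.
Power = Φ(δ − 2.326) + Φ(−δ − 2.326) = Φ(-0.715) + Φ(-3.937) = 0.2372 + 0.0000 = 0.2372.
Type II error: β = 1 − power = 1 − 0.2372 = 0.7628.

β ≈ 0.763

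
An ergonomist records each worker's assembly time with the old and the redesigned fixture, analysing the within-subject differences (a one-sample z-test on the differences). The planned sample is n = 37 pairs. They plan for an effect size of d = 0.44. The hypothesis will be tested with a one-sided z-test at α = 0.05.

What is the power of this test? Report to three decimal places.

Power ≈ 0.849

Noncentrality parameter: δ = d·√n = 0.44 × √37 = 2.6764
Critical value for a one-sided test at α = 0.05: z_α = 1.645.
Power = P(Z > 1.645 − δ) = Φ(1.032) = 0.8489.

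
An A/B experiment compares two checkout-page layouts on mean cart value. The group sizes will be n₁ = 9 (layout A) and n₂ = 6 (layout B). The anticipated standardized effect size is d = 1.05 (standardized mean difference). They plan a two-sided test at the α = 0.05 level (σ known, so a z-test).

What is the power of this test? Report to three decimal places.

Power ≈ 0.513

Noncentrality parameter: δ = d / √(1/n₁ + 1/n₂) = 1.05 / √(1/9 + 1/6) = 1.9922
Two-sided α = 0.05 → critical value z_{0.025} = 1.960.
Power = Φ(δ − 1.960) + Φ(−δ − 1.960) = Φ(0.032) + Φ(-3.952) = 0.5129 + 0.0000 = 0.5129.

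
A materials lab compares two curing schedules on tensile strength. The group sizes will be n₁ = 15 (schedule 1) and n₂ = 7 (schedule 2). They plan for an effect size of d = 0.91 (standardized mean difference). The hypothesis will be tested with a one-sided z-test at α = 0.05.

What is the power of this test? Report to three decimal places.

Noncentrality parameter: δ = d / √(1/n₁ + 1/n₂) = 0.91 / √(1/15 + 1/7) = 1.9880
One-sided α = 0.05 → critical value z_{0.05} = 1.645.
Power = P(Z > 1.645 − δ) = Φ(0.343) = 0.6343.

Power ≈ 0.634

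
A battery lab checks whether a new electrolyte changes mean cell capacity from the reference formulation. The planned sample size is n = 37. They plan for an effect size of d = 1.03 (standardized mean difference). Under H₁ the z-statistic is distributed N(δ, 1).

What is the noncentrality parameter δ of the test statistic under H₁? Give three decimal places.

δ = d·√n = 1.03 × √37 = 6.2652

δ ≈ 6.265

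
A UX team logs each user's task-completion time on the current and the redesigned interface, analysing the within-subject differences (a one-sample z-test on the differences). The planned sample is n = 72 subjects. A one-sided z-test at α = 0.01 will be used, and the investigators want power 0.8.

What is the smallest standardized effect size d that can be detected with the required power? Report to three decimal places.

Need Φ(δ − 2.326) = 0.8, so δ = 2.326 + 0.842 = 3.168.
δ = d·√n ⇒ d = δ/√n = 3.168/√72 = 0.3733.

d ≈ 0.373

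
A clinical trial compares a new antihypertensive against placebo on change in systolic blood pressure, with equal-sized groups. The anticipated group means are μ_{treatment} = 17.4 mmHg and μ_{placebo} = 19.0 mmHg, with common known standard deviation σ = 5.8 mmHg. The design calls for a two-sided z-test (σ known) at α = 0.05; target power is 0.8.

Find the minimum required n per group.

Standardized effect: d = |μ_{treatment} − μ_{placebo}| / σ = |17.4 − 19.0| / 5.8 = 0.2759
Set Φ(δ − 1.960) = 0.8; then δ − 1.960 = Φ⁻¹(0.8) = 0.842, giving δ = 2.802.
(For δ > 0 the lower-tail rejection region contributes negligibly to power, so the one-term inversion is standard.)
δ = d·√(n/2) ⇒ n = 2(δ/d)² = 2 × (2.802 / 0.2759)² = 206.28.
Round up to the next whole unit.

n = 207 per group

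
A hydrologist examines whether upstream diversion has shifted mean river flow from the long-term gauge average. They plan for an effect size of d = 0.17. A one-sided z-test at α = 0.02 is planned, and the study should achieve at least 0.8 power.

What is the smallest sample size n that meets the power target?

For power 0.8 need Φ(δ − z_{0.02}) = 0.8, so δ = z_{0.02} + z_{0.20} = 2.054 + 0.842 = 2.895.
δ = d·√n ⇒ n = (δ/d)² = (2.895 / 0.17)² = 290.08.
Rounding up, n = 291.

n = 291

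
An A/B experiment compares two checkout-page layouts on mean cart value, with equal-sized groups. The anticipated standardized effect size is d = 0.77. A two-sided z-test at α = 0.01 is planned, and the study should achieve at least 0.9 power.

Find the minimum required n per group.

n = 51 per group

For power 0.9 need Φ(δ − z_{0.005}) = 0.9, so δ = z_{0.005} + z_{0.10} = 2.576 + 1.282 = 3.857.
(Ignoring the negligible lower-tail rejection probability gives the usual closed-form inversion.)
δ = d·√(n/2) ⇒ n = 2(δ/d)² = 2 × (3.857 / 0.77)² = 50.19.
Rounding up, n = 51 per group.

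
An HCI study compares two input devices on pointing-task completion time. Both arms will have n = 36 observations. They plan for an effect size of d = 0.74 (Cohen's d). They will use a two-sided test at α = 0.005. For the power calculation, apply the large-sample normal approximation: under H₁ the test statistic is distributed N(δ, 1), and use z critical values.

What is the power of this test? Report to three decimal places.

Power ≈ 0.630

Noncentrality parameter: δ = d·√(n/2) = 0.74 × √(36/2) = 3.1396
Critical value for a two-sided test at α = 0.005: z_{α/2} = 2.807.
Power = Φ(δ − 2.807) + Φ(−δ − 2.807) = Φ(0.333) + Φ(-5.947) = 0.6303 + 0.0000 = 0.6303.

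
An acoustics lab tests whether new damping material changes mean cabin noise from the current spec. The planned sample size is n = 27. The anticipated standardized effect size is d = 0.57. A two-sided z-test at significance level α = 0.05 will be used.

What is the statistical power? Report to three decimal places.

Power ≈ 0.842

Noncentrality parameter: δ = d·√n = 0.57 × √27 = 2.9618
Critical value for a two-sided test at α = 0.05: z_{α/2} = 1.960.
Power = Φ(δ − 1.960) + Φ(−δ − 1.960) = Φ(1.002) + Φ(-4.922) = 0.8418 + 0.0000 = 0.8418.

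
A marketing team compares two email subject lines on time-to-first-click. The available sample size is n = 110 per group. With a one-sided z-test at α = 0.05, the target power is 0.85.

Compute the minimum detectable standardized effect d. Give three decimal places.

Required noncentrality: δ = z_{0.05} + z_{0.15} = 1.645 + 1.036 = 2.681.
δ = d·√(n/2) ⇒ d = δ/√(n/2) = 2.681/√(110/2) = 0.3615.

d ≈ 0.362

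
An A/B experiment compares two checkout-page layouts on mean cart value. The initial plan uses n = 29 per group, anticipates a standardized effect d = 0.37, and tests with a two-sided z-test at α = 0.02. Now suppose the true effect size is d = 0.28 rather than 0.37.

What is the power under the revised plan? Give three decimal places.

With d = 0.28: δ = d·√(n/2) = 0.28 × √(29/2) = 1.0662. Critical value z_{0.01} = 2.326.
Revised power = Φ(δ − 2.326) + Φ(−δ − 2.326) = Φ(-1.260) + Φ(-3.393) = 0.1038 + 0.0003 = 0.1042.

Power ≈ 0.104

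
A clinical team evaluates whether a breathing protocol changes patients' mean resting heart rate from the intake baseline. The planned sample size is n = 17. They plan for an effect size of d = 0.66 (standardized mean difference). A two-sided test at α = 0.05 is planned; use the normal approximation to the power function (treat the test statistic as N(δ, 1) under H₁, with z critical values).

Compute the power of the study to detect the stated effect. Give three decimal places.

Noncentrality parameter: δ = d·√n = 0.66 × √17 = 2.7212
Critical value for a two-sided test at α = 0.05: z_{α/2} = 1.960.
Power = Φ(δ − 1.960) + Φ(−δ − 1.960) = Φ(0.761) + Φ(-4.681) = 0.7768 + 0.0000 = 0.7768.

Power ≈ 0.777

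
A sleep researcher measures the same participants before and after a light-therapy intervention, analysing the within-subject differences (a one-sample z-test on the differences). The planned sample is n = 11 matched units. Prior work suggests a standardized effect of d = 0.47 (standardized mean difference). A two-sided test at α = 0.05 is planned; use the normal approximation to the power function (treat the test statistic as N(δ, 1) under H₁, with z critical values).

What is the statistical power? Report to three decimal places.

Power ≈ 0.344

Noncentrality parameter: δ = d·√n = 0.47 × √11 = 1.5588
Critical value for a two-sided test at α = 0.05: z_{α/2} = 1.960.
Power = Φ(δ − 1.960) + Φ(−δ − 1.960) = Φ(-0.401) + Φ(-3.519) = 0.3442 + 0.0002 = 0.3444.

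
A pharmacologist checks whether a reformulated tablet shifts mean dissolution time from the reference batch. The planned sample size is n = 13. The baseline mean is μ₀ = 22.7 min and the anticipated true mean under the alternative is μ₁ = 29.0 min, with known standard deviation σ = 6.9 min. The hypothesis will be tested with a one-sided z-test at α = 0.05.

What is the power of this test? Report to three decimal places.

Standardized effect: d = |μ₁ − μ₀| / σ = |29.0 − 22.7| / 6.9 = 0.9130
Noncentrality parameter: δ = d·√n = 0.9130 × √13 = 3.2920
Critical value for a one-sided test at α = 0.05: z_α = 1.645.
Power = P(Z > 1.645 − δ) = Φ(1.647) = 0.9502.

Power ≈ 0.950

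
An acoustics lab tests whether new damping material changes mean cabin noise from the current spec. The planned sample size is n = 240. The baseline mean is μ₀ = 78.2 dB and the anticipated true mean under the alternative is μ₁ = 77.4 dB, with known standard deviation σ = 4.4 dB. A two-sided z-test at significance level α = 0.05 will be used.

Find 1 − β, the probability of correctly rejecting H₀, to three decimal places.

Standardized effect: d = |μ₁ − μ₀| / σ = |77.4 − 78.2| / 4.4 = 0.1818
Noncentrality parameter: δ = d·√n = 0.1818 × √240 = 2.8167
Critical value for a two-sided test at α = 0.05: z_{α/2} = 1.960.
Power = Φ(δ − 1.960) + Φ(−δ − 1.960) = Φ(0.857) + Φ(-4.777) = 0.8042 + 0.0000 = 0.8042.

Power ≈ 0.804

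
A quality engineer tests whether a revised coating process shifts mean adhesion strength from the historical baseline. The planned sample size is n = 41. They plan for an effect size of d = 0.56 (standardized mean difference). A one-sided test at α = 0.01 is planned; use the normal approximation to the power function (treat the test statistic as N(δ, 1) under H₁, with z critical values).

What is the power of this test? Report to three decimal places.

Noncentrality parameter: δ = d·√n = 0.56 × √41 = 3.5857
One-sided α = 0.01 → critical value z_{0.01} = 2.326.
Power = P(Z > 2.326 − δ) = Φ(1.259) = 0.8961.

Power ≈ 0.896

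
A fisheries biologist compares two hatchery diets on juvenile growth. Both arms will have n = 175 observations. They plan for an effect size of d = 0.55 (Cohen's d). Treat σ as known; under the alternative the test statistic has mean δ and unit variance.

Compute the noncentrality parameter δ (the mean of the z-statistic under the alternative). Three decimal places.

The noncentrality parameter scales effect size by the design's sample-size factor: δ = d·√(n/2) = 0.55 × √(175/2) = 5.1448

δ ≈ 5.145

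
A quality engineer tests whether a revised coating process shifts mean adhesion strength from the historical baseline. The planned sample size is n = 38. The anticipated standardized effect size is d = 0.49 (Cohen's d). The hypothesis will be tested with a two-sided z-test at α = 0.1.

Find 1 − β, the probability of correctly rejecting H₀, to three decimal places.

Noncentrality parameter: δ = d·√n = 0.49 × √38 = 3.0206
Two-sided α = 0.1 → critical value z_{0.05} = 1.645.
Power = Φ(δ − 1.645) + Φ(−δ − 1.645) = Φ(1.376) + Φ(-4.665) = 0.9155 + 0.0000 = 0.9155.

Power ≈ 0.916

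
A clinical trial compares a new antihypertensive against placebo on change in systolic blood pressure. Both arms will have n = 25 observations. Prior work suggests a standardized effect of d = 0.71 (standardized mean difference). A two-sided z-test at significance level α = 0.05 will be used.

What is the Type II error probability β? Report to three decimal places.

Noncentrality parameter: δ = d·√(n/2) = 0.71 × √(25/2) = 2.5102
Critical value for a two-sided test at α = 0.05: z_{α/2} = 1.960.
Power = Φ(δ − 1.960) + Φ(−δ − 1.960) = Φ(0.550) + Φ(-4.470) = 0.7089 + 0.0000 = 0.7089.
Type II error: β = 1 − power = 1 − 0.7089 = 0.2911.

β ≈ 0.291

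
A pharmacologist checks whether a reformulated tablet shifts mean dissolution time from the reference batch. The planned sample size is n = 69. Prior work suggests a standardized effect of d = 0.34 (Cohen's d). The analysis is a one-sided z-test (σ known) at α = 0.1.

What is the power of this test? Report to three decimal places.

Noncentrality parameter: δ = d·√n = 0.34 × √69 = 2.8243
Critical value for a one-sided test at α = 0.1: z_α = 1.282.
Power = Φ(δ − 1.282) = Φ(1.543) = 0.9385.

Power ≈ 0.939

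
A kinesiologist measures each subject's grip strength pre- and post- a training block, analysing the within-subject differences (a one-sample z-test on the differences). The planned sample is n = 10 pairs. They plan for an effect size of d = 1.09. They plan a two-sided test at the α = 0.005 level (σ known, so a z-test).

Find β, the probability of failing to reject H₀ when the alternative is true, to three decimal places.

Noncentrality parameter: δ = d·√n = 1.09 × √10 = 3.4469
Critical value for a two-sided test at α = 0.005: z_{α/2} = 2.807.
Power = Φ(δ − 2.807) + Φ(−δ − 2.807) = Φ(0.640) + Φ(-6.254) = 0.7389 + 0.0000 = 0.7389.
Type II error: β = 1 − power = 1 − 0.7389 = 0.2611.

β ≈ 0.261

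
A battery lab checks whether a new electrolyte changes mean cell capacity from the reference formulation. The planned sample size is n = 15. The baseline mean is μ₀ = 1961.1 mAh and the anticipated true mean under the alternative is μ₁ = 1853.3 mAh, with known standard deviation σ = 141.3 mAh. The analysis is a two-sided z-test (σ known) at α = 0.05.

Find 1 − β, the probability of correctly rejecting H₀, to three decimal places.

Power ≈ 0.840

Standardized effect: d = |μ₁ − μ₀| / σ = |1853.3 − 1961.1| / 141.3 = 0.7629
Noncentrality parameter: δ = d·√n = 0.7629 × √15 = 2.9548
Critical value for a two-sided test at α = 0.05: z_{α/2} = 1.960.
Power = Φ(δ − 1.960) + Φ(−δ − 1.960) = Φ(0.995) + Φ(-4.915) = 0.8401 + 0.0000 = 0.8401.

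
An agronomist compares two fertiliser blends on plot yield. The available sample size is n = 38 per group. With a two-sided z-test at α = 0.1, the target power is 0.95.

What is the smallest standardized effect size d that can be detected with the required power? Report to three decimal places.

Required noncentrality: δ = z_{0.05} + z_{0.05} = 1.645 + 1.645 = 3.290.
(The second rejection-region term Φ(−δ − z_{α/2}) is negligible and dropped.)
δ = d·√(n/2) ⇒ d = δ/√(n/2) = 3.290/√(38/2) = 0.7547.

d ≈ 0.755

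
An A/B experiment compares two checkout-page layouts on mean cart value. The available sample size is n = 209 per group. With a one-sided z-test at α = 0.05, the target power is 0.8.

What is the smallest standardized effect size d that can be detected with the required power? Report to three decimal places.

Required noncentrality: δ = z_{0.05} + z_{0.20} = 1.645 + 0.842 = 2.486.
δ = d·√(n/2) ⇒ d = δ/√(n/2) = 2.486/√(209/2) = 0.2432.

d ≈ 0.243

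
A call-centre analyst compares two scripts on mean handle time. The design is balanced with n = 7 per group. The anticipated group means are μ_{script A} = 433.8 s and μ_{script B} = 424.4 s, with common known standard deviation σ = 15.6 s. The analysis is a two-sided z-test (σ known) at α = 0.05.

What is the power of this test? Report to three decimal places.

Standardized effect: d = |μ_{script A} − μ_{script B}| / σ = |433.8 − 424.4| / 15.6 = 0.6026
Noncentrality parameter: λ = d·√(n/2) = 0.6026 × √(7/2) = 1.1273
Two-sided α = 0.05 → critical value z_{0.025} = 1.960.
Power = Φ(λ − 1.960) + Φ(−λ − 1.960) = Φ(-0.833) + Φ(-3.087) = 0.2025 + 0.0010 = 0.2035.

Power ≈ 0.204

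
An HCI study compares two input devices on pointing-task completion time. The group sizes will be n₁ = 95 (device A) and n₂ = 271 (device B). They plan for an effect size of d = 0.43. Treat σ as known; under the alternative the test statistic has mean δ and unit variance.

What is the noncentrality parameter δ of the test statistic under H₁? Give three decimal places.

δ ≈ 3.606

The noncentrality parameter scales effect size by the design's sample-size factor: δ = d / √(1/n₁ + 1/n₂) = 0.43 / √(1/95 + 1/271) = 3.6064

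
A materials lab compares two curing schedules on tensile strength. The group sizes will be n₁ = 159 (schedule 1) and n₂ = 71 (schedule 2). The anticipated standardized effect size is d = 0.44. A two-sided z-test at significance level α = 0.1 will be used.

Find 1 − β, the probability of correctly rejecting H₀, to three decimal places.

Noncentrality parameter: λ = d / √(1/n₁ + 1/n₂) = 0.44 / √(1/159 + 1/71) = 3.0826
Critical value for a two-sided test at α = 0.1: z_{α/2} = 1.645.
Power = Φ(λ − 1.645) + Φ(−λ − 1.645) = Φ(1.438) + Φ(-4.727) = 0.9247 + 0.0000 = 0.9247.

Power ≈ 0.925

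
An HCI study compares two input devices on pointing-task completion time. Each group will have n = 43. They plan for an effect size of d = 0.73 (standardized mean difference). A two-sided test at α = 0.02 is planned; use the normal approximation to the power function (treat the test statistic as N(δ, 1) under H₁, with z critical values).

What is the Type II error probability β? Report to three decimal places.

Noncentrality parameter: δ = d·√(n/2) = 0.73 × √(43/2) = 3.3849
Two-sided α = 0.02 → critical value z_{0.01} = 2.326.
Power = Φ(δ − 2.326) + Φ(−δ − 2.326) = Φ(1.059) + Φ(-5.711) = 0.8551 + 0.0000 = 0.8551.
Type II error: β = 1 − power = 1 − 0.8551 = 0.1449.

β ≈ 0.145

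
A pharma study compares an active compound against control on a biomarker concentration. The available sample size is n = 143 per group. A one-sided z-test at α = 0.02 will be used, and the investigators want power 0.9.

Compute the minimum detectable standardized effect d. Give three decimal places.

Need Φ(δ − 2.054) = 0.9, so δ = 2.054 + 1.282 = 3.335.
δ = d·√(n/2) ⇒ d = δ/√(n/2) = 3.335/√(143/2) = 0.3944.

d ≈ 0.394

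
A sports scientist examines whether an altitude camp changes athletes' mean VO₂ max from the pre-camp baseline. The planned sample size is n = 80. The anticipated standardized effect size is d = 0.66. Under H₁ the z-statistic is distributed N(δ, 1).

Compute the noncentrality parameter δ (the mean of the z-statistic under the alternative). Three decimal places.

δ ≈ 5.903

δ = d·√n = 0.66 × √80 = 5.9032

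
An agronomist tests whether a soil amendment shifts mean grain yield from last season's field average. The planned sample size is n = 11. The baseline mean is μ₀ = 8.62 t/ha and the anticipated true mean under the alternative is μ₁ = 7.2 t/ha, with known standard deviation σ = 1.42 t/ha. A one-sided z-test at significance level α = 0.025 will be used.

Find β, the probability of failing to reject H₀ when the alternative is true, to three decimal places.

Standardized effect: d = |μ₁ − μ₀| / σ = |7.2 − 8.62| / 1.42 = 1.0000
Noncentrality parameter: δ = d·√n = 1.0000 × √11 = 3.3166
One-sided α = 0.025 → critical value z_{0.025} = 1.960.
Power = P(Z > 1.960 − δ) = Φ(1.357) = 0.9126.
Type II error: β = 1 − power = 1 − 0.9126 = 0.0874.

β ≈ 0.087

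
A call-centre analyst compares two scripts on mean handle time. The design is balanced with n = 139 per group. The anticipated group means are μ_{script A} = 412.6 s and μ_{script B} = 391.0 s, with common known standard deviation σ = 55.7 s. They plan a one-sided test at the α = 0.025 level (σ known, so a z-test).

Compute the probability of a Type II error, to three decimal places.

β ≈ 0.102

Standardized effect: d = |μ_{script A} − μ_{script B}| / σ = |412.6 − 391.0| / 55.7 = 0.3878
Noncentrality parameter: λ = d·√(n/2) = 0.3878 × √(139/2) = 3.2329
One-sided α = 0.025 → critical value z_{0.025} = 1.960.
Power = P(Z > 1.960 − λ) = Φ(1.273) = 0.8985.
Type II error: β = 1 − power = 1 − 0.8985 = 0.1015.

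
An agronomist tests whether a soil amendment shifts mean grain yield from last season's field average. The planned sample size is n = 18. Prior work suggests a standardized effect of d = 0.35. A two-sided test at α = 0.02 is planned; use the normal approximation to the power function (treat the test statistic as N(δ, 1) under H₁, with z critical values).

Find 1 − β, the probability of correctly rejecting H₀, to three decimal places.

Noncentrality parameter: λ = d·√n = 0.35 × √18 = 1.4849
Critical value for a two-sided test at α = 0.02: z_{α/2} = 2.326.
Power = Φ(λ − 2.326) + Φ(−λ − 2.326) = Φ(-0.841) + Φ(-3.811) = 0.2001 + 0.0001 = 0.2001.

Power ≈ 0.200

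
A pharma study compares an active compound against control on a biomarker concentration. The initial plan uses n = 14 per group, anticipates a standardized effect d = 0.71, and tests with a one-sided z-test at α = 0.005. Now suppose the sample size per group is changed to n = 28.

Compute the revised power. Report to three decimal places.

With n = 28 per group: δ = d·√(n/2) = 0.71 × √(28/2) = 2.6566. Critical value z_{0.005} = 2.576.
Revised power = Φ(δ − 2.576) = Φ(0.081) = 0.5322.

Power ≈ 0.532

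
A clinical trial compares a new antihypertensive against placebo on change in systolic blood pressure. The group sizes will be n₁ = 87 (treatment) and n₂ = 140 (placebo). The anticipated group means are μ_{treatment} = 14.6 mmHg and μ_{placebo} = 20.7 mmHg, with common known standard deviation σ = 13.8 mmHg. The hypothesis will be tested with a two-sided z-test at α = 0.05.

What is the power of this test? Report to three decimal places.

Power ≈ 0.899

Standardized effect: d = |μ_{treatment} − μ_{placebo}| / σ = |14.6 − 20.7| / 13.8 = 0.4420
Noncentrality parameter: λ = d / √(1/n₁ + 1/n₂) = 0.4420 / √(1/87 + 1/140) = 3.2379
Two-sided α = 0.05 → critical value z_{0.025} = 1.960.
Power = Φ(λ − 1.960) + Φ(−λ − 1.960) = Φ(1.278) + Φ(-5.198) = 0.8994 + 0.0000 = 0.8994.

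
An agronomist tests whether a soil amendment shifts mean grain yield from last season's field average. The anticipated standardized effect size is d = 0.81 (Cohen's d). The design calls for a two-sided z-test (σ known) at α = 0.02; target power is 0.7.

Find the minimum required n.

n = 13

For power 0.7 need Φ(δ − z_{0.01}) = 0.7, so δ = z_{0.01} + z_{0.30} = 2.326 + 0.524 = 2.851.
(The Φ(−δ − z_{α/2}) term is vanishingly small for δ > 0 and is dropped in the standard sample-size formula.)
δ = d·√n ⇒ n = (δ/d)² = (2.851 / 0.81)² = 12.39.
Rounding up, n = 13.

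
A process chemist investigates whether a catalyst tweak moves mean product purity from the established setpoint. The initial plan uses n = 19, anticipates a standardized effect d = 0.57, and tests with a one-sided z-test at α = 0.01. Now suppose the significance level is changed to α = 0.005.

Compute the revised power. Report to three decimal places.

δ = d·√n = 0.57 × √19 = 2.4846 (unchanged). New critical value: z_{0.005} = 2.576.
Revised power = Φ(δ − 2.576) = Φ(-0.091) = 0.4636.

Power ≈ 0.464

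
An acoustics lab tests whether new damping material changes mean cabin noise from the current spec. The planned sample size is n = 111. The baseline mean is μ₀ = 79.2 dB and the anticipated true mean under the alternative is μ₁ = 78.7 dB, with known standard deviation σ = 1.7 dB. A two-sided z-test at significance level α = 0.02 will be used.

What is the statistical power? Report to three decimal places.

Standardized effect: d = |μ₁ − μ₀| / σ = |78.7 − 79.2| / 1.7 = 0.2941
Noncentrality parameter: δ = d·√n = 0.2941 × √111 = 3.0987
Two-sided α = 0.02 → critical value z_{0.01} = 2.326.
Power = Φ(δ − 2.326) + Φ(−δ − 2.326) = Φ(0.772) + Φ(-5.425) = 0.7801 + 0.0000 = 0.7801.

Power ≈ 0.780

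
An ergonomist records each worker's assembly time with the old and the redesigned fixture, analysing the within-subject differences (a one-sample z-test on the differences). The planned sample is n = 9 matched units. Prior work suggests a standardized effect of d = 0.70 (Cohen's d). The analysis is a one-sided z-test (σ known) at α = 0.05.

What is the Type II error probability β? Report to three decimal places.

β ≈ 0.325

Noncentrality parameter: λ = d·√n = 0.70 × √9 = 2.1000
Critical value for a one-sided test at α = 0.05: z_α = 1.645.
Power = P(Z > 1.645 − λ) = Φ(0.455) = 0.6755.
Type II error: β = 1 − power = 1 − 0.6755 = 0.3245.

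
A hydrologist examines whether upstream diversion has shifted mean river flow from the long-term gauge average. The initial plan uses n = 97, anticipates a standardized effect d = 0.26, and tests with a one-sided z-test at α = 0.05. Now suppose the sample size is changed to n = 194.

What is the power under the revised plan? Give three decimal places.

With n = 194: δ = d·√n = 0.26 × √194 = 3.6214. Critical value z_{0.05} = 1.645.
Revised power = Φ(δ − 1.645) = Φ(1.977) = 0.9760.

Power ≈ 0.976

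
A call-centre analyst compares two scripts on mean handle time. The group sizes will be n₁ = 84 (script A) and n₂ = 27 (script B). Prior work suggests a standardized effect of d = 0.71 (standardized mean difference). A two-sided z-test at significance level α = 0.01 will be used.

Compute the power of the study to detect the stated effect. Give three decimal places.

Power ≈ 0.737

Noncentrality parameter: δ = d / √(1/n₁ + 1/n₂) = 0.71 / √(1/84 + 1/27) = 3.2094
Critical value for a two-sided test at α = 0.01: z_{α/2} = 2.576.
Power = Φ(δ − 2.576) + Φ(−δ − 2.576) = Φ(0.634) + Φ(-5.785) = 0.7368 + 0.0000 = 0.7368.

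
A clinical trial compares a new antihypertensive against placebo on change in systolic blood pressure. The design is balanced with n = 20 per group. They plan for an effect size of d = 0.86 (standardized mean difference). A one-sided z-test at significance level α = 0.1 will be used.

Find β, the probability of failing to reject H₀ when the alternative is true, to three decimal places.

β ≈ 0.075

Noncentrality parameter: δ = d·√(n/2) = 0.86 × √(20/2) = 2.7196
One-sided α = 0.1 → critical value z_{0.1} = 1.282.
Power = Φ(δ − 1.282) = Φ(1.438) = 0.9248.
Type II error: β = 1 − power = 1 − 0.9248 = 0.0752.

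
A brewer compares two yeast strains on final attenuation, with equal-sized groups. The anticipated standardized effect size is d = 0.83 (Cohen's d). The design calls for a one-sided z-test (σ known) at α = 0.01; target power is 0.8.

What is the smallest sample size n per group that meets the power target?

For power 0.8 need Φ(δ − z_{0.01}) = 0.8, so δ = z_{0.01} + z_{0.20} = 2.326 + 0.842 = 3.168.
δ = d·√(n/2) ⇒ n = 2(δ/d)² = 2 × (3.168 / 0.83)² = 29.14.
Round up to the next whole unit.

n = 30 per group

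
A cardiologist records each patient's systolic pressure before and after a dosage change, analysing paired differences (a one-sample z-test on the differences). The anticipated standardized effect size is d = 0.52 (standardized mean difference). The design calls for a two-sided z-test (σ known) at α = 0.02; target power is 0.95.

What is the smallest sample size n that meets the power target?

n = 59

Set Φ(δ − 2.326) = 0.95; then δ − 2.326 = Φ⁻¹(0.95) = 1.645, giving δ = 3.971.
(For δ > 0 the lower-tail rejection region contributes negligibly to power, so the one-term inversion is standard.)
δ = d·√n ⇒ n = (δ/d)² = (3.971 / 0.52)² = 58.32.
Rounding up, n = 59.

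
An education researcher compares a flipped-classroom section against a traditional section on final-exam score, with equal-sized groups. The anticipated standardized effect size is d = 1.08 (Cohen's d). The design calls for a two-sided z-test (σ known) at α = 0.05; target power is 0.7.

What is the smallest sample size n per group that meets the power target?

n = 11 per group

For power 0.7 need Φ(δ − z_{0.025}) = 0.7, so δ = z_{0.025} + z_{0.30} = 1.960 + 0.524 = 2.484.
(The Φ(−δ − z_{α/2}) term is vanishingly small for δ > 0 and is dropped in the standard sample-size formula.)
δ = d·√(n/2) ⇒ n = 2(δ/d)² = 2 × (2.484 / 1.08)² = 10.58.
Rounding up, n = 11 per group.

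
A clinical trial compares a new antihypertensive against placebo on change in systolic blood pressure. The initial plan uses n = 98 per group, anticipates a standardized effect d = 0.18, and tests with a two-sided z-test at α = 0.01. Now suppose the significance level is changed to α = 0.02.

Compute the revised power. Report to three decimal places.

δ = d·√(n/2) = 0.18 × √(98/2) = 1.2600 (unchanged). New critical value: z_{0.01} = 2.326.
Revised power = Φ(δ − 2.326) + Φ(−δ − 2.326) = Φ(-1.066) + Φ(-3.586) = 0.1431 + 0.0002 = 0.1433.

Power ≈ 0.143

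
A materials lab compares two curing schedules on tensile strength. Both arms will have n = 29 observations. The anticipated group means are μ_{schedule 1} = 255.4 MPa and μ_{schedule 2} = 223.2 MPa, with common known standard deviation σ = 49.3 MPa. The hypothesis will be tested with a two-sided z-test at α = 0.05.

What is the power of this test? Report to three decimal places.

Standardized effect: d = |μ_{schedule 1} − μ_{schedule 2}| / σ = |255.4 − 223.2| / 49.3 = 0.6531
Noncentrality parameter: δ = d·√(n/2) = 0.6531 × √(29/2) = 2.4871
Critical value for a two-sided test at α = 0.05: z_{α/2} = 1.960.
Power = Φ(δ − 1.960) + Φ(−δ − 1.960) = Φ(0.527) + Φ(-4.447) = 0.7009 + 0.0000 = 0.7010.

Power ≈ 0.701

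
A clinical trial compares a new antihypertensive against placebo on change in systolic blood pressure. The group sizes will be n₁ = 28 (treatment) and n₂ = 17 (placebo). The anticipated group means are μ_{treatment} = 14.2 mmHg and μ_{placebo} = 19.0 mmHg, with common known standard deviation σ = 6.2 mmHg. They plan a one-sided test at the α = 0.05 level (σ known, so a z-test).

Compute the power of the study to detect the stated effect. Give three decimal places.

Standardized effect: d = |μ_{treatment} − μ_{placebo}| / σ = |14.2 − 19.0| / 6.2 = 0.7742
Noncentrality parameter: δ = d / √(1/n₁ + 1/n₂) = 0.7742 / √(1/28 + 1/17) = 2.5179
Critical value for a one-sided test at α = 0.05: z_α = 1.645.
Power = P(Z > 1.645 − δ) = Φ(0.873) = 0.8087.

Power ≈ 0.809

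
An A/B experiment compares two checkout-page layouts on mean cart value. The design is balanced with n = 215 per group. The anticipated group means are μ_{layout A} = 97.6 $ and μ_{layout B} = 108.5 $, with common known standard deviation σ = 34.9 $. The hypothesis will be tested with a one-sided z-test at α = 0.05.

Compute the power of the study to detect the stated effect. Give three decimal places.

Power ≈ 0.944

Standardized effect: d = |μ_{layout A} − μ_{layout B}| / σ = |97.6 − 108.5| / 34.9 = 0.3123
Noncentrality parameter: δ = d·√(n/2) = 0.3123 × √(215/2) = 3.2382
Critical value for a one-sided test at α = 0.05: z_α = 1.645.
Power = P(Z > 1.645 − δ) = Φ(1.593) = 0.9445.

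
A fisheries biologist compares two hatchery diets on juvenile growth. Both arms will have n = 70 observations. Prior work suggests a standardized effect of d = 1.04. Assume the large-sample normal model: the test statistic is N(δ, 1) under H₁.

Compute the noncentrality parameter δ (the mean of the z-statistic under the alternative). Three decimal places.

δ = d·√(n/2) = 1.04 × √(70/2) = 6.1527

δ ≈ 6.153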